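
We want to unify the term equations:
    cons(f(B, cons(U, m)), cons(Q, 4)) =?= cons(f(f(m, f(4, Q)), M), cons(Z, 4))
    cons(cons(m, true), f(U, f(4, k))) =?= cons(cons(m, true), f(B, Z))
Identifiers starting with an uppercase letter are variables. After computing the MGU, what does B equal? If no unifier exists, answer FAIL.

f(m, f(4, f(4, k)))

Decompose cons/2: f(B, cons(U, m)) =?= f(f(m, f(4, Q)), M),  cons(Q, 4) =?= cons(Z, 4).
Decompose f/2: B =?= f(m, f(4, Q)),  cons(U, m) =?= M.
Bind B := f(m, f(4, Q)); substituting into the one remaining equation that mentions B gives: cons(cons(m, true), f(U, f(4, k))) =?= cons(cons(m, true), f(f(m, f(4, Q)), Z)).
Bind M := cons(U, m); no other remaining equation mentions M.
Decompose cons/2: Q =?= Z,  4 =?= 4.
Bind Q := Z; substituting into the one remaining equation that mentions Q gives: cons(cons(m, true), f(U, f(4, k))) =?= cons(cons(m, true), f(f(m, f(4, Z)), Z)). Substituting into the earlier binding gives B := f(m, f(4, Z)).
Delete trivial equation 4 =?= 4.
Decompose cons/2: cons(m, true) =?= cons(m, true),  f(U, f(4, k)) =?= f(f(m, f(4, Z)), Z).
Delete trivial equation cons(m, true) =?= cons(m, true).
Decompose f/2: U =?= f(m, f(4, Z)),  f(4, k) =?= Z.
Bind U := f(m, f(4, Z)); no other remaining equation mentions U. Substituting into the earlier binding gives M := cons(f(m, f(4, Z)), m).
Bind Z := f(4, k). Substituting into the earlier bindings gives B := f(m, f(4, f(4, k))), M := cons(f(m, f(4, f(4, k))), m), Q := f(4, k), U := f(m, f(4, f(4, k))).
MGU = { B := f(m, f(4, f(4, k))), M := cons(f(m, f(4, f(4, k))), m), Q := f(4, k), U := f(m, f(4, f(4, k))), Z := f(4, k) }, so B := f(m, f(4, f(4, k))).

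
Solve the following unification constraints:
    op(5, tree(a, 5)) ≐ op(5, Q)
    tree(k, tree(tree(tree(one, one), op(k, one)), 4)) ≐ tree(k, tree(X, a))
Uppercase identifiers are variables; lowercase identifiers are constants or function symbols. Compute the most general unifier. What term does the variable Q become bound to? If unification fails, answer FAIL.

FAIL

Decompose op/2: 5 ≐ 5,  tree(a, 5) ≐ Q.
Delete trivial equation 5 ≐ 5.
Bind Q := tree(a, 5); no other remaining equation mentions Q.
Decompose tree/2: k ≐ k,  tree(tree(tree(one, one), op(k, one)), 4) ≐ tree(X, a).
Delete trivial equation k ≐ k.
Decompose tree/2: tree(tree(one, one), op(k, one)) ≐ X,  4 ≐ a.
Bind X := tree(tree(one, one), op(k, one)); no other remaining equation mentions X.
Clash: constants 4 and a differ; no unifier exists.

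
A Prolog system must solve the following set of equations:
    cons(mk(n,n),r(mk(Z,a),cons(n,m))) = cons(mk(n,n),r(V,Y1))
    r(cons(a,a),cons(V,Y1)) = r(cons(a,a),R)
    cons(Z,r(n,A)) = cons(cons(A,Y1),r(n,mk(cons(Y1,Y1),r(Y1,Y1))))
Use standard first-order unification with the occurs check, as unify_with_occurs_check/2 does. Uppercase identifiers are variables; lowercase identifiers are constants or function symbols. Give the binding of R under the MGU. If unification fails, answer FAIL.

cons(mk(cons(mk(cons(cons(n,m),cons(n,m)),r(cons(n,m),cons(n,m))),cons(n,m)),a),cons(n,m))

Decompose cons/2: mk(n,n) = mk(n,n),  r(mk(Z,a),cons(n,m)) = r(V,Y1).
Delete trivial equation mk(n,n) = mk(n,n).
Decompose r/2: mk(Z,a) = V,  cons(n,m) = Y1.
Bind V := mk(Z,a); substituting into the one remaining equation that mentions V gives: r(cons(a,a),cons(mk(Z,a),Y1)) = r(cons(a,a),R).
Bind Y1 := cons(n,m); substituting into the remaining equations gives: r(cons(a,a),cons(mk(Z,a),cons(n,m))) = r(cons(a,a),R),  cons(Z,r(n,A)) = cons(cons(A,cons(n,m)),r(n,mk(cons(cons(n,m),cons(n,m)),r(cons(n,m),cons(n,m))))).
Decompose r/2: cons(a,a) = cons(a,a),  cons(mk(Z,a),cons(n,m)) = R.
Delete trivial equation cons(a,a) = cons(a,a).
Bind R := cons(mk(Z,a),cons(n,m)); no other remaining equation mentions R.
Decompose cons/2: Z = cons(A,cons(n,m)),  r(n,A) = r(n,mk(cons(cons(n,m),cons(n,m)),r(cons(n,m),cons(n,m)))).
Bind Z := cons(A,cons(n,m)); no other remaining equation mentions Z. Substituting into the earlier bindings gives V := mk(cons(A,cons(n,m)),a), R := cons(mk(cons(A,cons(n,m)),a),cons(n,m)).
Decompose r/2: n = n,  A = mk(cons(cons(n,m),cons(n,m)),r(cons(n,m),cons(n,m))).
Delete trivial equation n = n.
Bind A := mk(cons(cons(n,m),cons(n,m)),r(cons(n,m),cons(n,m))). Substituting into the earlier bindings gives V := mk(cons(mk(cons(cons(n,m),cons(n,m)),r(cons(n,m),cons(n,m))),cons(n,m)),a), R := cons(mk(cons(mk(cons(cons(n,m),cons(n,m)),r(cons(n,m),cons(n,m))),cons(n,m)),a),cons(n,m)), Z := cons(mk(cons(cons(n,m),cons(n,m)),r(cons(n,m),cons(n,m))),cons(n,m)).
MGU = { V ↦ mk(cons(mk(cons(cons(n,m),cons(n,m)),r(cons(n,m),cons(n,m))),cons(n,m)),a), Y1 ↦ cons(n,m), R ↦ cons(mk(cons(mk(cons(cons(n,m),cons(n,m)),r(cons(n,m),cons(n,m))),cons(n,m)),a),cons(n,m)), Z ↦ cons(mk(cons(cons(n,m),cons(n,m)),r(cons(n,m),cons(n,m))),cons(n,m)), A ↦ mk(cons(cons(n,m),cons(n,m)),r(cons(n,m),cons(n,m))) }, so R ↦ cons(mk(cons(mk(cons(cons(n,m),cons(n,m)),r(cons(n,m),cons(n,m))),cons(n,m)),a),cons(n,m)).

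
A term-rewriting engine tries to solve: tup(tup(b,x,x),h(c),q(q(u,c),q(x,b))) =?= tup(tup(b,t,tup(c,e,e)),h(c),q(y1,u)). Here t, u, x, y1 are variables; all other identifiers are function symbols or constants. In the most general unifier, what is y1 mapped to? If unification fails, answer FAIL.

Decompose tup/3: tup(b,x,x) =?= tup(b,t,tup(c,e,e)),  h(c) =?= h(c),  q(q(u,c),q(x,b)) =?= q(y1,u).
Decompose tup/3: b =?= b,  x =?= t,  x =?= tup(c,e,e).
Delete trivial equation b =?= b.
Bind x := t; substituting into the 2 remaining equations that mention x gives: t =?= tup(c,e,e),  q(q(u,c),q(t,b)) =?= q(y1,u).
Bind t := tup(c,e,e); substituting into the one remaining equation that mentions t gives: q(q(u,c),q(tup(c,e,e),b)) =?= q(y1,u). Substituting into the earlier binding gives x := tup(c,e,e).
Delete trivial equation h(c) =?= h(c).
Decompose q/2: q(u,c) =?= y1,  q(tup(c,e,e),b) =?= u.
Bind y1 := q(u,c); no other remaining equation mentions y1.
Bind u := q(tup(c,e,e),b). Substituting into the earlier binding gives y1 := q(q(tup(c,e,e),b),c).
MGU = { x ↦ tup(c,e,e), t ↦ tup(c,e,e), y1 ↦ q(q(tup(c,e,e),b),c), u ↦ q(tup(c,e,e),b) }, so y1 ↦ q(q(tup(c,e,e),b),c).

q(q(tup(c,e,e),b),c)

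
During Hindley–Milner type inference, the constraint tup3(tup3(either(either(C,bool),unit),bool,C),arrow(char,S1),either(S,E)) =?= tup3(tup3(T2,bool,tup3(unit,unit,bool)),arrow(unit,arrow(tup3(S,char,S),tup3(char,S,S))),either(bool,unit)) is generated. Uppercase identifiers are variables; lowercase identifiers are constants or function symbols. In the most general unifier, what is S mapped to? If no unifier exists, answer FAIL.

Decompose tup3/3: tup3(either(either(C,bool),unit),bool,C) =?= tup3(T2,bool,tup3(unit,unit,bool)),  arrow(char,S1) =?= arrow(unit,arrow(tup3(S,char,S),tup3(char,S,S))),  either(S,E) =?= either(bool,unit).
Decompose tup3/3: either(either(C,bool),unit) =?= T2,  bool =?= bool,  C =?= tup3(unit,unit,bool).
Bind T2 := either(either(C,bool),unit); no other remaining equation mentions T2.
Delete trivial equation bool =?= bool.
Bind C := tup3(unit,unit,bool); no other remaining equation mentions C. Substituting into the earlier binding gives T2 := either(either(tup3(unit,unit,bool),bool),unit).
Decompose arrow/2: char =?= unit,  S1 =?= arrow(tup3(S,char,S),tup3(char,S,S)).
Clash: constants char and unit differ; no unifier exists.

FAIL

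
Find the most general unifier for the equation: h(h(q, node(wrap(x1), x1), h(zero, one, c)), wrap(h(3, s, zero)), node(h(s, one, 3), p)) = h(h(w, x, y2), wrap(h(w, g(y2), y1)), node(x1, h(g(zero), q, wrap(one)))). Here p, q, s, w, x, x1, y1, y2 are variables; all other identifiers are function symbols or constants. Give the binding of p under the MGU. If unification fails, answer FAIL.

Decompose h/3: h(q, node(wrap(x1), x1), h(zero, one, c)) = h(w, x, y2),  wrap(h(3, s, zero)) = wrap(h(w, g(y2), y1)),  node(h(s, one, 3), p) = node(x1, h(g(zero), q, wrap(one))).
Decompose h/3: q = w,  node(wrap(x1), x1) = x,  h(zero, one, c) = y2.
Bind q := w; substituting into the one remaining equation that mentions q gives: node(h(s, one, 3), p) = node(x1, h(g(zero), w, wrap(one))).
Bind x := node(wrap(x1), x1); no other remaining equation mentions x.
Bind y2 := h(zero, one, c); substituting into the one remaining equation that mentions y2 gives: wrap(h(3, s, zero)) = wrap(h(w, g(h(zero, one, c)), y1)).
Decompose wrap/1: h(3, s, zero) = h(w, g(h(zero, one, c)), y1).
Decompose h/3: 3 = w,  s = g(h(zero, one, c)),  zero = y1.
Bind w := 3; substituting into the one remaining equation that mentions w gives: node(h(s, one, 3), p) = node(x1, h(g(zero), 3, wrap(one))). Substituting into the earlier binding gives q := 3.
Bind s := g(h(zero, one, c)); substituting into the one remaining equation that mentions s gives: node(h(g(h(zero, one, c)), one, 3), p) = node(x1, h(g(zero), 3, wrap(one))).
Bind y1 := zero; no other remaining equation mentions y1.
Decompose node/2: h(g(h(zero, one, c)), one, 3) = x1,  p = h(g(zero), 3, wrap(one)).
Bind x1 := h(g(h(zero, one, c)), one, 3); no other remaining equation mentions x1. Substituting into the earlier binding gives x := node(wrap(h(g(h(zero, one, c)), one, 3)), h(g(h(zero, one, c)), one, 3)).
Bind p := h(g(zero), 3, wrap(one)).
MGU = { q ↦ 3, x ↦ node(wrap(h(g(h(zero, one, c)), one, 3)), h(g(h(zero, one, c)), one, 3)), y2 ↦ h(zero, one, c), w ↦ 3, s ↦ g(h(zero, one, c)), y1 ↦ zero, x1 ↦ h(g(h(zero, one, c)), one, 3), p ↦ h(g(zero), 3, wrap(one)) }, so p ↦ h(g(zero), 3, wrap(one)).

h(g(zero), 3, wrap(one))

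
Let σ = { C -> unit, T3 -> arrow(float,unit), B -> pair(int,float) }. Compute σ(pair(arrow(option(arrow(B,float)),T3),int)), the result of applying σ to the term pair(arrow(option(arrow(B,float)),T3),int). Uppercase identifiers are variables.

Replace each occurrence of T3 with arrow(float,unit).
Replace each occurrence of B with pair(int,float).
Result: pair(arrow(option(arrow(pair(int,float),float)),arrow(float,unit)),int).

pair(arrow(option(arrow(pair(int,float),float)),arrow(float,unit)),int)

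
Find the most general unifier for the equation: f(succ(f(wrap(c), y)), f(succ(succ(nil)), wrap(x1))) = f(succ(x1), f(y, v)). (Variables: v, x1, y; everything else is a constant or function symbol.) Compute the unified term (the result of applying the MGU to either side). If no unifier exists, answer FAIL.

f(succ(f(wrap(c), succ(succ(nil)))), f(succ(succ(nil)), wrap(f(wrap(c), succ(succ(nil))))))

Decompose f/2: succ(f(wrap(c), y)) = succ(x1),  f(succ(succ(nil)), wrap(x1)) = f(y, v).
Decompose succ/1: f(wrap(c), y) = x1.
Bind x1 := f(wrap(c), y); substituting into the remaining equation gives: f(succ(succ(nil)), wrap(f(wrap(c), y))) = f(y, v).
Decompose f/2: succ(succ(nil)) = y,  wrap(f(wrap(c), y)) = v.
Bind y := succ(succ(nil)); substituting into the remaining equation gives: wrap(f(wrap(c), succ(succ(nil)))) = v. Substituting into the earlier binding gives x1 := f(wrap(c), succ(succ(nil))).
Bind v := wrap(f(wrap(c), succ(succ(nil)))).
Applying the MGU to either side gives f(succ(f(wrap(c), succ(succ(nil)))), f(succ(succ(nil)), wrap(f(wrap(c), succ(succ(nil)))))).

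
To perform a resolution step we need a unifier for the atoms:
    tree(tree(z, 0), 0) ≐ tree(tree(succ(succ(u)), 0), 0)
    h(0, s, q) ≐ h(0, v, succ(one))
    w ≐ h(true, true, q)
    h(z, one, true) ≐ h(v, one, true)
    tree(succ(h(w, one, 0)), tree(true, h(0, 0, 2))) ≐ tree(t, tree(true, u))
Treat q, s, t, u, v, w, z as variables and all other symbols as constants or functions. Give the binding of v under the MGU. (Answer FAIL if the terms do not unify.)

Decompose tree/2: tree(z, 0) ≐ tree(succ(succ(u)), 0),  0 ≐ 0.
Decompose tree/2: z ≐ succ(succ(u)),  0 ≐ 0.
Bind z := succ(succ(u)); substituting into the one remaining equation that mentions z gives: h(succ(succ(u)), one, true) ≐ h(v, one, true).
Delete trivial equation 0 ≐ 0.
Delete trivial equation 0 ≐ 0.
Decompose h/3: 0 ≐ 0,  s ≐ v,  q ≐ succ(one).
Delete trivial equation 0 ≐ 0.
Bind s := v; no other remaining equation mentions s.
Bind q := succ(one); substituting into the one remaining equation that mentions q gives: w ≐ h(true, true, succ(one)).
Bind w := h(true, true, succ(one)); substituting into the one remaining equation that mentions w gives: tree(succ(h(h(true, true, succ(one)), one, 0)), tree(true, h(0, 0, 2))) ≐ tree(t, tree(true, u)).
Decompose h/3: succ(succ(u)) ≐ v,  one ≐ one,  true ≐ true.
Bind v := succ(succ(u)); no other remaining equation mentions v. Substituting into the earlier binding gives s := succ(succ(u)).
Delete trivial equation one ≐ one.
Delete trivial equation true ≐ true.
Decompose tree/2: succ(h(h(true, true, succ(one)), one, 0)) ≐ t,  tree(true, h(0, 0, 2)) ≐ tree(true, u).
Bind t := succ(h(h(true, true, succ(one)), one, 0)); no other remaining equation mentions t.
Decompose tree/2: true ≐ true,  h(0, 0, 2) ≐ u.
Delete trivial equation true ≐ true.
Bind u := h(0, 0, 2). Substituting into the earlier bindings gives z := succ(succ(h(0, 0, 2))), s := succ(succ(h(0, 0, 2))), v := succ(succ(h(0, 0, 2))).
MGU = { z := succ(succ(h(0, 0, 2))), s := succ(succ(h(0, 0, 2))), q := succ(one), w := h(true, true, succ(one)), v := succ(succ(h(0, 0, 2))), t := succ(h(h(true, true, succ(one)), one, 0)), u := h(0, 0, 2) }, so v := succ(succ(h(0, 0, 2))).

succ(succ(h(0, 0, 2)))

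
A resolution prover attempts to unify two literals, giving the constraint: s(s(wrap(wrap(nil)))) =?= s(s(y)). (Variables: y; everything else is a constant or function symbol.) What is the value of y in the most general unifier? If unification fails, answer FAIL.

wrap(wrap(nil))

Decompose s/1: s(wrap(wrap(nil))) =?= s(y).
Decompose s/1: wrap(wrap(nil)) =?= y.
Bind y := wrap(wrap(nil)).
MGU = { y ↦ wrap(wrap(nil)) }, so y ↦ wrap(wrap(nil)).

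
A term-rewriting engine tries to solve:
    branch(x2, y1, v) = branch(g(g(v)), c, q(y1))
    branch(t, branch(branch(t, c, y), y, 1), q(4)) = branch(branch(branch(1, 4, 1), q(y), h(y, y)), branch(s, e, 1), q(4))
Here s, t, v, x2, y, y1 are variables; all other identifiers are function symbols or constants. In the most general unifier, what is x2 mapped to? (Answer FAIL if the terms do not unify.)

g(g(q(c)))

Decompose branch/3: x2 = g(g(v)),  y1 = c,  v = q(y1).
Bind x2 := g(g(v)); no other remaining equation mentions x2.
Bind y1 := c; substituting into the one remaining equation that mentions y1 gives: v = q(c).
Bind v := q(c); no other remaining equation mentions v. Substituting into the earlier binding gives x2 := g(g(q(c))).
Decompose branch/3: t = branch(branch(1, 4, 1), q(y), h(y, y)),  branch(branch(t, c, y), y, 1) = branch(s, e, 1),  q(4) = q(4).
Bind t := branch(branch(1, 4, 1), q(y), h(y, y)); substituting into the one remaining equation that mentions t gives: branch(branch(branch(branch(1, 4, 1), q(y), h(y, y)), c, y), y, 1) = branch(s, e, 1).
Decompose branch/3: branch(branch(branch(1, 4, 1), q(y), h(y, y)), c, y) = s,  y = e,  1 = 1.
Bind s := branch(branch(branch(1, 4, 1), q(y), h(y, y)), c, y); no other remaining equation mentions s.
Bind y := e; no other remaining equation mentions y. Substituting into the earlier bindings gives t := branch(branch(1, 4, 1), q(e), h(e, e)), s := branch(branch(branch(1, 4, 1), q(e), h(e, e)), c, e).
Delete trivial equation 1 = 1.
Delete trivial equation q(4) = q(4).
MGU = { x2 ↦ g(g(q(c))), y1 ↦ c, v ↦ q(c), t ↦ branch(branch(1, 4, 1), q(e), h(e, e)), s ↦ branch(branch(branch(1, 4, 1), q(e), h(e, e)), c, e), y ↦ e }, so x2 ↦ g(g(q(c))).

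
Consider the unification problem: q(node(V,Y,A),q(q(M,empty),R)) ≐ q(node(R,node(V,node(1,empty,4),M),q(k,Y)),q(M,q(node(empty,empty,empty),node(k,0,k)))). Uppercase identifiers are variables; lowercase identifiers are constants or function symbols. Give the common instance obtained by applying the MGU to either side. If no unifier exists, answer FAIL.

FAIL

Decompose q/2: node(V,Y,A) ≐ node(R,node(V,node(1,empty,4),M),q(k,Y)),  q(q(M,empty),R) ≐ q(M,q(node(empty,empty,empty),node(k,0,k))).
Decompose node/3: V ≐ R,  Y ≐ node(V,node(1,empty,4),M),  A ≐ q(k,Y).
Bind V := R; substituting into the one remaining equation that mentions V gives: Y ≐ node(R,node(1,empty,4),M).
Bind Y := node(R,node(1,empty,4),M); substituting into the one remaining equation that mentions Y gives: A ≐ q(k,node(R,node(1,empty,4),M)).
Bind A := q(k,node(R,node(1,empty,4),M)); no other remaining equation mentions A.
Decompose q/2: q(M,empty) ≐ M,  R ≐ q(node(empty,empty,empty),node(k,0,k)).
Occurs check fails: M occurs in q(M,empty); the equation M ≐ q(M,empty) has no finite solution.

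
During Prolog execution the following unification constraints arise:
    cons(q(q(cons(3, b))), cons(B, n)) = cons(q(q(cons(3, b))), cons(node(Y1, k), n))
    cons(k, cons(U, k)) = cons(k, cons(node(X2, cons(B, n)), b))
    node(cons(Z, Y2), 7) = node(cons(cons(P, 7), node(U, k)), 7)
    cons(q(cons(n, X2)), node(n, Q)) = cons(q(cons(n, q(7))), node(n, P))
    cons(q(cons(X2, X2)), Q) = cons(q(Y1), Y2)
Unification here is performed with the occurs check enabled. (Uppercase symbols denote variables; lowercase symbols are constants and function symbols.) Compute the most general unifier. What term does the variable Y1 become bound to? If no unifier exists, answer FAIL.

FAIL

Decompose cons/2: q(q(cons(3, b))) = q(q(cons(3, b))),  cons(B, n) = cons(node(Y1, k), n).
Delete trivial equation q(q(cons(3, b))) = q(q(cons(3, b))).
Decompose cons/2: B = node(Y1, k),  n = n.
Bind B := node(Y1, k); substituting into the one remaining equation that mentions B gives: cons(k, cons(U, k)) = cons(k, cons(node(X2, cons(node(Y1, k), n)), b)).
Delete trivial equation n = n.
Decompose cons/2: k = k,  cons(U, k) = cons(node(X2, cons(node(Y1, k), n)), b).
Delete trivial equation k = k.
Decompose cons/2: U = node(X2, cons(node(Y1, k), n)),  k = b.
Bind U := node(X2, cons(node(Y1, k), n)); substituting into the one remaining equation that mentions U gives: node(cons(Z, Y2), 7) = node(cons(cons(P, 7), node(node(X2, cons(node(Y1, k), n)), k)), 7).
Clash: constants k and b differ; no unifier exists.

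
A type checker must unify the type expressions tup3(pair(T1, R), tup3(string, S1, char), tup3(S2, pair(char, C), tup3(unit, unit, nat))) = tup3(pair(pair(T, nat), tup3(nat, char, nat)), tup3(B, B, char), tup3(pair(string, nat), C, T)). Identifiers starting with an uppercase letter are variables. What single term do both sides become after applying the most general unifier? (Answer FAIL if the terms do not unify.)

Decompose tup3/3: pair(T1, R) = pair(pair(T, nat), tup3(nat, char, nat)),  tup3(string, S1, char) = tup3(B, B, char),  tup3(S2, pair(char, C), tup3(unit, unit, nat)) = tup3(pair(string, nat), C, T).
Decompose pair/2: T1 = pair(T, nat),  R = tup3(nat, char, nat).
Bind T1 := pair(T, nat); no other remaining equation mentions T1.
Bind R := tup3(nat, char, nat); no other remaining equation mentions R.
Decompose tup3/3: string = B,  S1 = B,  char = char.
Bind B := string; substituting into the one remaining equation that mentions B gives: S1 = string.
Bind S1 := string; no other remaining equation mentions S1.
Delete trivial equation char = char.
Decompose tup3/3: S2 = pair(string, nat),  pair(char, C) = C,  tup3(unit, unit, nat) = T.
Bind S2 := pair(string, nat); no other remaining equation mentions S2.
Occurs check fails: C occurs in pair(char, C); the equation C = pair(char, C) has no finite solution.

FAIL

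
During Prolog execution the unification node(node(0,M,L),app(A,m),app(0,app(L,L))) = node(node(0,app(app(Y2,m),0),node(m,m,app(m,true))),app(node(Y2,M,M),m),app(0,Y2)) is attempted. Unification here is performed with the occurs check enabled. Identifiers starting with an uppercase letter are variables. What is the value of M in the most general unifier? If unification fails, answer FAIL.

app(app(app(node(m,m,app(m,true)),node(m,m,app(m,true))),m),0)

Decompose node/3: node(0,M,L) = node(0,app(app(Y2,m),0),node(m,m,app(m,true))),  app(A,m) = app(node(Y2,M,M),m),  app(0,app(L,L)) = app(0,Y2).
Decompose node/3: 0 = 0,  M = app(app(Y2,m),0),  L = node(m,m,app(m,true)).
Delete trivial equation 0 = 0.
Bind M := app(app(Y2,m),0); substituting into the one remaining equation that mentions M gives: app(A,m) = app(node(Y2,app(app(Y2,m),0),app(app(Y2,m),0)),m).
Bind L := node(m,m,app(m,true)); substituting into the one remaining equation that mentions L gives: app(0,app(node(m,m,app(m,true)),node(m,m,app(m,true)))) = app(0,Y2).
Decompose app/2: A = node(Y2,app(app(Y2,m),0),app(app(Y2,m),0)),  m = m.
Bind A := node(Y2,app(app(Y2,m),0),app(app(Y2,m),0)); no other remaining equation mentions A.
Delete trivial equation m = m.
Decompose app/2: 0 = 0,  app(node(m,m,app(m,true)),node(m,m,app(m,true))) = Y2.
Delete trivial equation 0 = 0.
Bind Y2 := app(node(m,m,app(m,true)),node(m,m,app(m,true))). Substituting into the earlier bindings gives M := app(app(app(node(m,m,app(m,true)),node(m,m,app(m,true))),m),0), A := node(app(node(m,m,app(m,true)),node(m,m,app(m,true))),app(app(app(node(m,m,app(m,true)),node(m,m,app(m,true))),m),0),app(app(app(node(m,m,app(m,true)),node(m,m,app(m,true))),m),0)).
MGU = { M = app(app(app(node(m,m,app(m,true)),node(m,m,app(m,true))),m),0), L = node(m,m,app(m,true)), A = node(app(node(m,m,app(m,true)),node(m,m,app(m,true))),app(app(app(node(m,m,app(m,true)),node(m,m,app(m,true))),m),0),app(app(app(node(m,m,app(m,true)),node(m,m,app(m,true))),m),0)), Y2 = app(node(m,m,app(m,true)),node(m,m,app(m,true))) }, so M = app(app(app(node(m,m,app(m,true)),node(m,m,app(m,true))),m),0).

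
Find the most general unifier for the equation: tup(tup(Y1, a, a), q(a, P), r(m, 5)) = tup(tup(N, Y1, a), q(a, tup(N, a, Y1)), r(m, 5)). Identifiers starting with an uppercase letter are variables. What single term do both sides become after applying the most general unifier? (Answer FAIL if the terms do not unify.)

Decompose tup/3: tup(Y1, a, a) = tup(N, Y1, a),  q(a, P) = q(a, tup(N, a, Y1)),  r(m, 5) = r(m, 5).
Decompose tup/3: Y1 = N,  a = Y1,  a = a.
Bind Y1 := N; substituting into the 2 remaining equations that mention Y1 gives: a = N,  q(a, P) = q(a, tup(N, a, N)).
Bind N := a; substituting into the one remaining equation that mentions N gives: q(a, P) = q(a, tup(a, a, a)). Substituting into the earlier binding gives Y1 := a.
Delete trivial equation a = a.
Decompose q/2: a = a,  P = tup(a, a, a).
Delete trivial equation a = a.
Bind P := tup(a, a, a); no other remaining equation mentions P.
Delete trivial equation r(m, 5) = r(m, 5).
Applying the MGU to either side gives tup(tup(a, a, a), q(a, tup(a, a, a)), r(m, 5)).

tup(tup(a, a, a), q(a, tup(a, a, a)), r(m, 5))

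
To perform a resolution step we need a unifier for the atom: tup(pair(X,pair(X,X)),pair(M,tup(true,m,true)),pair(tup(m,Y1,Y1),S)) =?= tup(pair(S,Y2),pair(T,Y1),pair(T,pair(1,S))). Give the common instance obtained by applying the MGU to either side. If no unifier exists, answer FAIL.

FAIL

Decompose tup/3: pair(X,pair(X,X)) =?= pair(S,Y2),  pair(M,tup(true,m,true)) =?= pair(T,Y1),  pair(tup(m,Y1,Y1),S) =?= pair(T,pair(1,S)).
Decompose pair/2: X =?= S,  pair(X,X) =?= Y2.
Bind X := S; substituting into the one remaining equation that mentions X gives: pair(S,S) =?= Y2.
Bind Y2 := pair(S,S); no other remaining equation mentions Y2.
Decompose pair/2: M =?= T,  tup(true,m,true) =?= Y1.
Bind M := T; no other remaining equation mentions M.
Bind Y1 := tup(true,m,true); substituting into the remaining equation gives: pair(tup(m,tup(true,m,true),tup(true,m,true)),S) =?= pair(T,pair(1,S)).
Decompose pair/2: tup(m,tup(true,m,true),tup(true,m,true)) =?= T,  S =?= pair(1,S).
Bind T := tup(m,tup(true,m,true),tup(true,m,true)); no other remaining equation mentions T. Substituting into the earlier binding gives M := tup(m,tup(true,m,true),tup(true,m,true)).
Occurs check fails: S occurs in pair(1,S); the equation S =?= pair(1,S) has no finite solution.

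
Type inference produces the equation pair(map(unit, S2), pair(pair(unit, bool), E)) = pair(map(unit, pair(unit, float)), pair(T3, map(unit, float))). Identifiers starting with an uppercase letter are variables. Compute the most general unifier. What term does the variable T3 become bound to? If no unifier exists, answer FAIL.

pair(unit, bool)

Decompose pair/2: map(unit, S2) = map(unit, pair(unit, float)),  pair(pair(unit, bool), E) = pair(T3, map(unit, float)).
Decompose map/2: unit = unit,  S2 = pair(unit, float).
Delete trivial equation unit = unit.
Bind S2 := pair(unit, float); no other remaining equation mentions S2.
Decompose pair/2: pair(unit, bool) = T3,  E = map(unit, float).
Bind T3 := pair(unit, bool); no other remaining equation mentions T3.
Bind E := map(unit, float).
MGU = { S2 := pair(unit, float), T3 := pair(unit, bool), E := map(unit, float) }, so T3 := pair(unit, bool).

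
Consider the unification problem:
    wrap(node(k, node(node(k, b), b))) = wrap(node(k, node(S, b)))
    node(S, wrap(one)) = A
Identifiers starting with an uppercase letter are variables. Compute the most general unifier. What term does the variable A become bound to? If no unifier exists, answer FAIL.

Decompose wrap/1: node(k, node(node(k, b), b)) = node(k, node(S, b)).
Decompose node/2: k = k,  node(node(k, b), b) = node(S, b).
Delete trivial equation k = k.
Decompose node/2: node(k, b) = S,  b = b.
Bind S := node(k, b); substituting into the one remaining equation that mentions S gives: node(node(k, b), wrap(one)) = A.
Delete trivial equation b = b.
Bind A := node(node(k, b), wrap(one)).
MGU = { S := node(k, b), A := node(node(k, b), wrap(one)) }, so A := node(node(k, b), wrap(one)).

node(node(k, b), wrap(one))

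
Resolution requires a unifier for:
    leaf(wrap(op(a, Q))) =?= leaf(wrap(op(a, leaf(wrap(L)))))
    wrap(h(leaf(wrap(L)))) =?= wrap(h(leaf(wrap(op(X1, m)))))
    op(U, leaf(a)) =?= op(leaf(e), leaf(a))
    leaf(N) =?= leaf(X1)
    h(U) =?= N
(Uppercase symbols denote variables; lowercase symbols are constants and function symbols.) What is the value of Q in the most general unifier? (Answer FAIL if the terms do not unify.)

leaf(wrap(op(h(leaf(e)), m)))

Decompose leaf/1: wrap(op(a, Q)) =?= wrap(op(a, leaf(wrap(L)))).
Decompose wrap/1: op(a, Q) =?= op(a, leaf(wrap(L))).
Decompose op/2: a =?= a,  Q =?= leaf(wrap(L)).
Delete trivial equation a =?= a.
Bind Q := leaf(wrap(L)); no other remaining equation mentions Q.
Decompose wrap/1: h(leaf(wrap(L))) =?= h(leaf(wrap(op(X1, m)))).
Decompose h/1: leaf(wrap(L)) =?= leaf(wrap(op(X1, m))).
Decompose leaf/1: wrap(L) =?= wrap(op(X1, m)).
Decompose wrap/1: L =?= op(X1, m).
Bind L := op(X1, m); no other remaining equation mentions L. Substituting into the earlier binding gives Q := leaf(wrap(op(X1, m))).
Decompose op/2: U =?= leaf(e),  leaf(a) =?= leaf(a).
Bind U := leaf(e); substituting into the one remaining equation that mentions U gives: h(leaf(e)) =?= N.
Delete trivial equation leaf(a) =?= leaf(a).
Decompose leaf/1: N =?= X1.
Bind N := X1; substituting into the remaining equation gives: h(leaf(e)) =?= X1.
Bind X1 := h(leaf(e)). Substituting into the earlier bindings gives Q := leaf(wrap(op(h(leaf(e)), m))), L := op(h(leaf(e)), m), N := h(leaf(e)).
MGU = { Q -> leaf(wrap(op(h(leaf(e)), m))), L -> op(h(leaf(e)), m), U -> leaf(e), N -> h(leaf(e)), X1 -> h(leaf(e)) }, so Q -> leaf(wrap(op(h(leaf(e)), m))).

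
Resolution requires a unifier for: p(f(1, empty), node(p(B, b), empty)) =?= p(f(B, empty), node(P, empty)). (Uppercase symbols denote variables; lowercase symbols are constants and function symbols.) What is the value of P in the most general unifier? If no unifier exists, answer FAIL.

p(1, b)

Decompose p/2: f(1, empty) =?= f(B, empty),  node(p(B, b), empty) =?= node(P, empty).
Decompose f/2: 1 =?= B,  empty =?= empty.
Bind B := 1; substituting into the one remaining equation that mentions B gives: node(p(1, b), empty) =?= node(P, empty).
Delete trivial equation empty =?= empty.
Decompose node/2: p(1, b) =?= P,  empty =?= empty.
Bind P := p(1, b); no other remaining equation mentions P.
Delete trivial equation empty =?= empty.
MGU = { B := 1, P := p(1, b) }, so P := p(1, b).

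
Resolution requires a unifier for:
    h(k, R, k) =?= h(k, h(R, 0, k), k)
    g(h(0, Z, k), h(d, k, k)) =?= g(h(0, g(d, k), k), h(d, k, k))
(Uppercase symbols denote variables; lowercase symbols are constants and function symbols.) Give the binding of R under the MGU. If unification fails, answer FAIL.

FAIL

Decompose h/3: k =?= k,  R =?= h(R, 0, k),  k =?= k.
Delete trivial equation k =?= k.
Occurs check fails: R occurs in h(R, 0, k); the equation R =?= h(R, 0, k) has no finite solution.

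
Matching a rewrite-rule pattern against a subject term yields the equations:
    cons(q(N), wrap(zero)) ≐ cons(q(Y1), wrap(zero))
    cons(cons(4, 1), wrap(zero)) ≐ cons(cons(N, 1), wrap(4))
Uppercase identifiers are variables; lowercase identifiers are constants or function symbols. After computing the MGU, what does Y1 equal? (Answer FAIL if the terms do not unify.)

Decompose cons/2: q(N) ≐ q(Y1),  wrap(zero) ≐ wrap(zero).
Decompose q/1: N ≐ Y1.
Bind N := Y1; substituting into the one remaining equation that mentions N gives: cons(cons(4, 1), wrap(zero)) ≐ cons(cons(Y1, 1), wrap(4)).
Delete trivial equation wrap(zero) ≐ wrap(zero).
Decompose cons/2: cons(4, 1) ≐ cons(Y1, 1),  wrap(zero) ≐ wrap(4).
Decompose cons/2: 4 ≐ Y1,  1 ≐ 1.
Bind Y1 := 4; no other remaining equation mentions Y1. Substituting into the earlier binding gives N := 4.
Delete trivial equation 1 ≐ 1.
Decompose wrap/1: zero ≐ 4.
Clash: constants zero and 4 differ; no unifier exists.

FAIL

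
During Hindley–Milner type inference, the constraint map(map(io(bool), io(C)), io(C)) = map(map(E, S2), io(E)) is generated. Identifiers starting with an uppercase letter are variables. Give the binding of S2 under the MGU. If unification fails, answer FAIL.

io(io(bool))

Decompose map/2: map(io(bool), io(C)) = map(E, S2),  io(C) = io(E).
Decompose map/2: io(bool) = E,  io(C) = S2.
Bind E := io(bool); substituting into the one remaining equation that mentions E gives: io(C) = io(io(bool)).
Bind S2 := io(C); no other remaining equation mentions S2.
Decompose io/1: C = io(bool).
Bind C := io(bool). Substituting into the earlier binding gives S2 := io(io(bool)).
MGU = { E ↦ io(bool), S2 ↦ io(io(bool)), C ↦ io(bool) }, so S2 ↦ io(io(bool)).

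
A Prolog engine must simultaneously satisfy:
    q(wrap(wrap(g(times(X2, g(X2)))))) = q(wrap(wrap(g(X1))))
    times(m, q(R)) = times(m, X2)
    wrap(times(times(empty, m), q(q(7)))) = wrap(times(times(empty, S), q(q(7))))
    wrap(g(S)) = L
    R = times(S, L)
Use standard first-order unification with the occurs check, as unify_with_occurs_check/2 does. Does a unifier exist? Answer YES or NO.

Decompose q/1: wrap(wrap(g(times(X2, g(X2))))) = wrap(wrap(g(X1))).
Decompose wrap/1: wrap(g(times(X2, g(X2)))) = wrap(g(X1)).
Decompose wrap/1: g(times(X2, g(X2))) = g(X1).
Decompose g/1: times(X2, g(X2)) = X1.
Bind X1 := times(X2, g(X2)); no other remaining equation mentions X1.
Decompose times/2: m = m,  q(R) = X2.
Delete trivial equation m = m.
Bind X2 := q(R); no other remaining equation mentions X2. Substituting into the earlier binding gives X1 := times(q(R), g(q(R))).
Decompose wrap/1: times(times(empty, m), q(q(7))) = times(times(empty, S), q(q(7))).
Decompose times/2: times(empty, m) = times(empty, S),  q(q(7)) = q(q(7)).
Decompose times/2: empty = empty,  m = S.
Delete trivial equation empty = empty.
Bind S := m; substituting into the 2 remaining equations that mention S gives: wrap(g(m)) = L,  R = times(m, L).
Delete trivial equation q(q(7)) = q(q(7)).
Bind L := wrap(g(m)); substituting into the remaining equation gives: R = times(m, wrap(g(m))).
Bind R := times(m, wrap(g(m))). Substituting into the earlier bindings gives X1 := times(q(times(m, wrap(g(m)))), g(q(times(m, wrap(g(m)))))), X2 := q(times(m, wrap(g(m)))).
No equations remain and no clash or occurs-check failure arose, so a unifier exists.

YES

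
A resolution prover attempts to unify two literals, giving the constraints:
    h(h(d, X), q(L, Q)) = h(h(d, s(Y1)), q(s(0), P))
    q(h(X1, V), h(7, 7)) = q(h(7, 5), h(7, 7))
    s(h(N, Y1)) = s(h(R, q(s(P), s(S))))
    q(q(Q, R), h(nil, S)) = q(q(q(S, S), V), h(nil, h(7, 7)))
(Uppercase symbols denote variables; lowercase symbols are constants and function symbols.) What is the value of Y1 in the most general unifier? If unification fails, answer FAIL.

Decompose h/2: h(d, X) = h(d, s(Y1)),  q(L, Q) = q(s(0), P).
Decompose h/2: d = d,  X = s(Y1).
Delete trivial equation d = d.
Bind X := s(Y1); no other remaining equation mentions X.
Decompose q/2: L = s(0),  Q = P.
Bind L := s(0); no other remaining equation mentions L.
Bind Q := P; substituting into the one remaining equation that mentions Q gives: q(q(P, R), h(nil, S)) = q(q(q(S, S), V), h(nil, h(7, 7))).
Decompose q/2: h(X1, V) = h(7, 5),  h(7, 7) = h(7, 7).
Decompose h/2: X1 = 7,  V = 5.
Bind X1 := 7; no other remaining equation mentions X1.
Bind V := 5; substituting into the one remaining equation that mentions V gives: q(q(P, R), h(nil, S)) = q(q(q(S, S), 5), h(nil, h(7, 7))).
Delete trivial equation h(7, 7) = h(7, 7).
Decompose s/1: h(N, Y1) = h(R, q(s(P), s(S))).
Decompose h/2: N = R,  Y1 = q(s(P), s(S)).
Bind N := R; no other remaining equation mentions N.
Bind Y1 := q(s(P), s(S)); no other remaining equation mentions Y1. Substituting into the earlier binding gives X := s(q(s(P), s(S))).
Decompose q/2: q(P, R) = q(q(S, S), 5),  h(nil, S) = h(nil, h(7, 7)).
Decompose q/2: P = q(S, S),  R = 5.
Bind P := q(S, S); no other remaining equation mentions P. Substituting into the earlier bindings gives X := s(q(s(q(S, S)), s(S))), Q := q(S, S), Y1 := q(s(q(S, S)), s(S)).
Bind R := 5; no other remaining equation mentions R. Substituting into the earlier binding gives N := 5.
Decompose h/2: nil = nil,  S = h(7, 7).
Delete trivial equation nil = nil.
Bind S := h(7, 7). Substituting into the earlier bindings gives X := s(q(s(q(h(7, 7), h(7, 7))), s(h(7, 7)))), Q := q(h(7, 7), h(7, 7)), Y1 := q(s(q(h(7, 7), h(7, 7))), s(h(7, 7))), P := q(h(7, 7), h(7, 7)).
MGU = { X ↦ s(q(s(q(h(7, 7), h(7, 7))), s(h(7, 7)))), L ↦ s(0), Q ↦ q(h(7, 7), h(7, 7)), X1 ↦ 7, V ↦ 5, N ↦ 5, Y1 ↦ q(s(q(h(7, 7), h(7, 7))), s(h(7, 7))), P ↦ q(h(7, 7), h(7, 7)), R ↦ 5, S ↦ h(7, 7) }, so Y1 ↦ q(s(q(h(7, 7), h(7, 7))), s(h(7, 7))).

q(s(q(h(7, 7), h(7, 7))), s(h(7, 7)))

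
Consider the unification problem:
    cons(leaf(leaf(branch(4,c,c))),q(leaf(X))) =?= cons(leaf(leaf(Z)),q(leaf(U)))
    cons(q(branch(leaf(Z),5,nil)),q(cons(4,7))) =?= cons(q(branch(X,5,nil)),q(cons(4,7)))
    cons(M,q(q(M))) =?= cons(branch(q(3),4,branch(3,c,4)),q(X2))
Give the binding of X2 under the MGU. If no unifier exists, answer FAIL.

q(branch(q(3),4,branch(3,c,4)))

Decompose cons/2: leaf(leaf(branch(4,c,c))) =?= leaf(leaf(Z)),  q(leaf(X)) =?= q(leaf(U)).
Decompose leaf/1: leaf(branch(4,c,c)) =?= leaf(Z).
Decompose leaf/1: branch(4,c,c) =?= Z.
Bind Z := branch(4,c,c); substituting into the one remaining equation that mentions Z gives: cons(q(branch(leaf(branch(4,c,c)),5,nil)),q(cons(4,7))) =?= cons(q(branch(X,5,nil)),q(cons(4,7))).
Decompose q/1: leaf(X) =?= leaf(U).
Decompose leaf/1: X =?= U.
Bind X := U; substituting into the one remaining equation that mentions X gives: cons(q(branch(leaf(branch(4,c,c)),5,nil)),q(cons(4,7))) =?= cons(q(branch(U,5,nil)),q(cons(4,7))).
Decompose cons/2: q(branch(leaf(branch(4,c,c)),5,nil)) =?= q(branch(U,5,nil)),  q(cons(4,7)) =?= q(cons(4,7)).
Decompose q/1: branch(leaf(branch(4,c,c)),5,nil) =?= branch(U,5,nil).
Decompose branch/3: leaf(branch(4,c,c)) =?= U,  5 =?= 5,  nil =?= nil.
Bind U := leaf(branch(4,c,c)); no other remaining equation mentions U. Substituting into the earlier binding gives X := leaf(branch(4,c,c)).
Delete trivial equation 5 =?= 5.
Delete trivial equation nil =?= nil.
Delete trivial equation q(cons(4,7)) =?= q(cons(4,7)).
Decompose cons/2: M =?= branch(q(3),4,branch(3,c,4)),  q(q(M)) =?= q(X2).
Bind M := branch(q(3),4,branch(3,c,4)); substituting into the remaining equation gives: q(q(branch(q(3),4,branch(3,c,4)))) =?= q(X2).
Decompose q/1: q(branch(q(3),4,branch(3,c,4))) =?= X2.
Bind X2 := q(branch(q(3),4,branch(3,c,4))).
MGU = { Z ↦ branch(4,c,c), X ↦ leaf(branch(4,c,c)), U ↦ leaf(branch(4,c,c)), M ↦ branch(q(3),4,branch(3,c,4)), X2 ↦ q(branch(q(3),4,branch(3,c,4))) }, so X2 ↦ q(branch(q(3),4,branch(3,c,4))).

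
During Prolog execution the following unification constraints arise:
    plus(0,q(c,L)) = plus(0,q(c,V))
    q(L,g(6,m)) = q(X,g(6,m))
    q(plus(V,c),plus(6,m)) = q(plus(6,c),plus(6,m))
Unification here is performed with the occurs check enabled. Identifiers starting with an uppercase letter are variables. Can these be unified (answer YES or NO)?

Decompose plus/2: 0 = 0,  q(c,L) = q(c,V).
Delete trivial equation 0 = 0.
Decompose q/2: c = c,  L = V.
Delete trivial equation c = c.
Bind L := V; substituting into the one remaining equation that mentions L gives: q(V,g(6,m)) = q(X,g(6,m)).
Decompose q/2: V = X,  g(6,m) = g(6,m).
Bind V := X; substituting into the one remaining equation that mentions V gives: q(plus(X,c),plus(6,m)) = q(plus(6,c),plus(6,m)). Substituting into the earlier binding gives L := X.
Delete trivial equation g(6,m) = g(6,m).
Decompose q/2: plus(X,c) = plus(6,c),  plus(6,m) = plus(6,m).
Decompose plus/2: X = 6,  c = c.
Bind X := 6; no other remaining equation mentions X. Substituting into the earlier bindings gives L := 6, V := 6.
Delete trivial equation c = c.
Delete trivial equation plus(6,m) = plus(6,m).
No equations remain and no clash or occurs-check failure arose, so a unifier exists.

YES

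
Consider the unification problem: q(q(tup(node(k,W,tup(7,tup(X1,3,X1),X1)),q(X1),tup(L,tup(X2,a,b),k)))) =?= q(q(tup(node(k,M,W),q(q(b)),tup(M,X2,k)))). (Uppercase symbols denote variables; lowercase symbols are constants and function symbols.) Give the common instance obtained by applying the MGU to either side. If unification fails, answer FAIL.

Decompose q/1: q(tup(node(k,W,tup(7,tup(X1,3,X1),X1)),q(X1),tup(L,tup(X2,a,b),k))) =?= q(tup(node(k,M,W),q(q(b)),tup(M,X2,k))).
Decompose q/1: tup(node(k,W,tup(7,tup(X1,3,X1),X1)),q(X1),tup(L,tup(X2,a,b),k)) =?= tup(node(k,M,W),q(q(b)),tup(M,X2,k)).
Decompose tup/3: node(k,W,tup(7,tup(X1,3,X1),X1)) =?= node(k,M,W),  q(X1) =?= q(q(b)),  tup(L,tup(X2,a,b),k) =?= tup(M,X2,k).
Decompose node/3: k =?= k,  W =?= M,  tup(7,tup(X1,3,X1),X1) =?= W.
Delete trivial equation k =?= k.
Bind W := M; substituting into the one remaining equation that mentions W gives: tup(7,tup(X1,3,X1),X1) =?= M.
Bind M := tup(7,tup(X1,3,X1),X1); substituting into the one remaining equation that mentions M gives: tup(L,tup(X2,a,b),k) =?= tup(tup(7,tup(X1,3,X1),X1),X2,k). Substituting into the earlier binding gives W := tup(7,tup(X1,3,X1),X1).
Decompose q/1: X1 =?= q(b).
Bind X1 := q(b); substituting into the remaining equation gives: tup(L,tup(X2,a,b),k) =?= tup(tup(7,tup(q(b),3,q(b)),q(b)),X2,k). Substituting into the earlier bindings gives W := tup(7,tup(q(b),3,q(b)),q(b)), M := tup(7,tup(q(b),3,q(b)),q(b)).
Decompose tup/3: L =?= tup(7,tup(q(b),3,q(b)),q(b)),  tup(X2,a,b) =?= X2,  k =?= k.
Bind L := tup(7,tup(q(b),3,q(b)),q(b)); no other remaining equation mentions L.
Occurs check fails: X2 occurs in tup(X2,a,b); the equation X2 =?= tup(X2,a,b) has no finite solution.

FAIL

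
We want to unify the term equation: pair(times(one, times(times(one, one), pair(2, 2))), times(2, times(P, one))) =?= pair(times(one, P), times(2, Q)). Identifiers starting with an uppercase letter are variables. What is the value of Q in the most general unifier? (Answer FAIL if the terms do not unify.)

Decompose pair/2: times(one, times(times(one, one), pair(2, 2))) =?= times(one, P),  times(2, times(P, one)) =?= times(2, Q).
Decompose times/2: one =?= one,  times(times(one, one), pair(2, 2)) =?= P.
Delete trivial equation one =?= one.
Bind P := times(times(one, one), pair(2, 2)); substituting into the remaining equation gives: times(2, times(times(times(one, one), pair(2, 2)), one)) =?= times(2, Q).
Decompose times/2: 2 =?= 2,  times(times(times(one, one), pair(2, 2)), one) =?= Q.
Delete trivial equation 2 =?= 2.
Bind Q := times(times(times(one, one), pair(2, 2)), one).
MGU = { P -> times(times(one, one), pair(2, 2)), Q -> times(times(times(one, one), pair(2, 2)), one) }, so Q -> times(times(times(one, one), pair(2, 2)), one).

times(times(times(one, one), pair(2, 2)), one)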